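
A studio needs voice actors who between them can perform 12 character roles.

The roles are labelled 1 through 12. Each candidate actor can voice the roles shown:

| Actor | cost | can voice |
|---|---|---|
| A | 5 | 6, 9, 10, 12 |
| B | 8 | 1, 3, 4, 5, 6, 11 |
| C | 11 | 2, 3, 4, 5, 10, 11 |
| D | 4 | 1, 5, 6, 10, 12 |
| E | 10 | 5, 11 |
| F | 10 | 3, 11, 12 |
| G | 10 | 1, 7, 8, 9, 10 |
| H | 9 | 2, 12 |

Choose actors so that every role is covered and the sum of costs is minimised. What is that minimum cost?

C, D, G together cover every role (C ∪ D ∪ G = {1, 2, 3, 4, 5, 6, 7, 8, 9, 10, 11, 12}); total cost 11 + 4 + 10 = 25.
The greedy pick D, B, G, H costs 31; no covering selection beats 25.

25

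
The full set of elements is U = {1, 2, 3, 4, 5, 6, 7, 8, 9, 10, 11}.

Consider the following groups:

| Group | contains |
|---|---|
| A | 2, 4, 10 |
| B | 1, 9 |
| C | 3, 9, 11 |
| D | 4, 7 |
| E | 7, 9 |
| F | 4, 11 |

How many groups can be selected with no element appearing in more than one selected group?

B, D are pairwise disjoint (B={1,9}; D={4,7}).
Every remaining group overlaps one of these, and no 3 of the listed groups are pairwise disjoint, so 2 is the maximum.

2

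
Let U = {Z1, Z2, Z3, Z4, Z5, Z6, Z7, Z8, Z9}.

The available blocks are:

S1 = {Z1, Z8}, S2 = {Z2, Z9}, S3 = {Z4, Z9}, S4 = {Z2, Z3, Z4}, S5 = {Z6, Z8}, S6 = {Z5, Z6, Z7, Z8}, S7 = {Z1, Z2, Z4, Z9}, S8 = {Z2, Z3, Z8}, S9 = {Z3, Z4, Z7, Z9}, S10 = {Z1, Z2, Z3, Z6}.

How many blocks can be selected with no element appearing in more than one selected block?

S3, S10 are pairwise disjoint (S3={Z4,Z9}; S10={Z1,Z2,Z3,Z6}).
Every remaining block overlaps one of these, and no 3 of the listed blocks are pairwise disjoint, so 2 is the maximum.

2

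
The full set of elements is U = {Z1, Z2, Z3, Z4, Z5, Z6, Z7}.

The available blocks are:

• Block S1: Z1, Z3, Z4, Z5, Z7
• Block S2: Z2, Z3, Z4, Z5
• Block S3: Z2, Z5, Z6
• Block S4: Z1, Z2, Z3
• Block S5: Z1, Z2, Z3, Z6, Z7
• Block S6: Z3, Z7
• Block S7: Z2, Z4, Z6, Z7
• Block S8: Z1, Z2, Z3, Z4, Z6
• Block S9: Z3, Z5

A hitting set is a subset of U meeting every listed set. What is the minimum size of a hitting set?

2

Take H = {Z2, Z3}. Each listed block contains at least one of these, so H is a hitting set of size 2.
The blocks S3, S6 are pairwise disjoint, so any hitting set needs a separate element for each — at least 2. Hence 2 is optimal.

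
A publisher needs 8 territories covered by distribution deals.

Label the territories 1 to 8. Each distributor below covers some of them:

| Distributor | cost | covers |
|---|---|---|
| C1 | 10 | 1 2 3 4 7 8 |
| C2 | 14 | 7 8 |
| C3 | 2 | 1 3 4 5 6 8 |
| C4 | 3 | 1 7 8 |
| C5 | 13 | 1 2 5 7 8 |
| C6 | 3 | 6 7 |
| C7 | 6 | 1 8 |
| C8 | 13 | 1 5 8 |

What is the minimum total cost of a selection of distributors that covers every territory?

12

C1, C3 together cover every territory (C1 ∪ C3 = {1, 2, 3, 4, 5, 6, 7, 8}); total cost 10 + 2 = 12.
The greedy pick C3, C4, C1 costs 15; no covering selection beats 12.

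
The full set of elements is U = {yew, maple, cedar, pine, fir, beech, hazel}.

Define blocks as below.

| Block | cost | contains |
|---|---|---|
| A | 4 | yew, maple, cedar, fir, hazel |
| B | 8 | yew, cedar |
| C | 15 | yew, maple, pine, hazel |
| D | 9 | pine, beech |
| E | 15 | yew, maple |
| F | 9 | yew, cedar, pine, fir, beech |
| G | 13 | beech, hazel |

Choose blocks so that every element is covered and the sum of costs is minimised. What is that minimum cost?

13

A, F together cover every element (A ∪ F = {yew, maple, cedar, pine, fir, beech, hazel}); total cost 4 + 9 = 13.
No covering selection has total cost below 13.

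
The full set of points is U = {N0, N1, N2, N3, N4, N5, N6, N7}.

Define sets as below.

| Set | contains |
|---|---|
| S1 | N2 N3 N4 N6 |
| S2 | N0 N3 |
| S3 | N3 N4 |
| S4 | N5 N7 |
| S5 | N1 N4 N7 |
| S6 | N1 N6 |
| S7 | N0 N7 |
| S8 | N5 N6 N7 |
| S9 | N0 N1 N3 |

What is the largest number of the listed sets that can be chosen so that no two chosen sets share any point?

3

S2, S4, S6 are pairwise disjoint (S2={N0,N3}; S4={N5,N7}; S6={N1,N6}).
Every remaining set overlaps one of these, and no 4 of the listed sets are pairwise disjoint, so 3 is the maximum.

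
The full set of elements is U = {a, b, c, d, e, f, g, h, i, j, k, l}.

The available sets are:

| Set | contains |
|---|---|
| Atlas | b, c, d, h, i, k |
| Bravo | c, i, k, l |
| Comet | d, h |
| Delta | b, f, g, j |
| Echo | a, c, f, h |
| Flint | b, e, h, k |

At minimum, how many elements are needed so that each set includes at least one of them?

Take T = {c, f, h}. Each listed set contains at least one of these, so T is a hitting set of size 3.
The sets Bravo, Comet, Delta are pairwise disjoint, so any hitting set needs a separate element for each — at least 3. Hence 3 is optimal.

3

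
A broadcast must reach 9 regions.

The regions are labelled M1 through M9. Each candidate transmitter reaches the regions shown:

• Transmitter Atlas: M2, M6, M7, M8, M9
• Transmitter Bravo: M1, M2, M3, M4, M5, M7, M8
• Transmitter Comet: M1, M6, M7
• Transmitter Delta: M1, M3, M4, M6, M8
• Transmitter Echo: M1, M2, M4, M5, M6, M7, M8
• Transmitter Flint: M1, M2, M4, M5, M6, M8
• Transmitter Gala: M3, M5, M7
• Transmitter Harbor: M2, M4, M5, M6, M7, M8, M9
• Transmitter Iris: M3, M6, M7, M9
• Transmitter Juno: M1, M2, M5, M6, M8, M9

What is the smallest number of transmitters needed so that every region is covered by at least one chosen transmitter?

Flint and Iris together: Flint ∪ Iris = {M1, M2, M3, M4, M5, M6, M7, M8, M9} — every region is covered.
No single transmitter has all 9 regions (the largest, Bravo, has 7), so 2 is optimal.

2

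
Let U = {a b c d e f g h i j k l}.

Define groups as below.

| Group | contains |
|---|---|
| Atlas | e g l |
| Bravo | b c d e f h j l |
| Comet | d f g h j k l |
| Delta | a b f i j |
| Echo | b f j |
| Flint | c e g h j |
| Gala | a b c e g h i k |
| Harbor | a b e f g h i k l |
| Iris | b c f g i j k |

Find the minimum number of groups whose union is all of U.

Take {Comet, Gala}. Their union is {a, b, c, d, e, f, g, h, i, j, k, l}, which is all 12 elements.
No single group has all 12 elements (the largest, Harbor, has 9), so 2 is optimal.

2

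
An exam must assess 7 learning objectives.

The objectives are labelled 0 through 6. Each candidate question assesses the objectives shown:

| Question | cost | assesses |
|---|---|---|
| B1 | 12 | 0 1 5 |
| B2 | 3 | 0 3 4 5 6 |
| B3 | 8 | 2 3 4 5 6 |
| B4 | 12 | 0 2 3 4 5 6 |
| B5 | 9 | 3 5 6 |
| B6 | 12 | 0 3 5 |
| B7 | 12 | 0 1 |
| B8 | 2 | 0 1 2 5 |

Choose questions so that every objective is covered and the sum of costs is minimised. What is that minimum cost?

B2, B8 together cover every objective (B2 ∪ B8 = {0, 1, 2, 3, 4, 5, 6}); total cost 3 + 2 = 5.
No covering selection has total cost below 5.

5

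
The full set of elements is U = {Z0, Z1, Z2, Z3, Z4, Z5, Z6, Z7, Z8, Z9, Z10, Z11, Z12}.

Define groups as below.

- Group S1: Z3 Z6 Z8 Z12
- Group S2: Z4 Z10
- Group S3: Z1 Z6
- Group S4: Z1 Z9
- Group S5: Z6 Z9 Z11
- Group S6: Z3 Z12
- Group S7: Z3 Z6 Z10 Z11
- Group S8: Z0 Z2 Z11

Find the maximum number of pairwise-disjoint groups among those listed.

S1, S2, S4, S8 are pairwise disjoint (S1={Z3,Z6,Z8,Z12}; S2={Z4,Z10}; S4={Z1,Z9}; S8={Z0,Z2,Z11}).
Every remaining group overlaps one of these, and no 5 of the listed groups are pairwise disjoint, so 4 is the maximum.

4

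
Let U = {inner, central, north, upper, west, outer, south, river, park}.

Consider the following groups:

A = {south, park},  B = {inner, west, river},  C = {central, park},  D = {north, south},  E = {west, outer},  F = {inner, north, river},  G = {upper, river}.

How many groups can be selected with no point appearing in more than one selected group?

4

C, D, E, G are pairwise disjoint (C={central,park}; D={north,south}; E={west,outer}; G={upper,river}).
Every remaining group overlaps one of these, and no 5 of the listed groups are pairwise disjoint, so 4 is the maximum.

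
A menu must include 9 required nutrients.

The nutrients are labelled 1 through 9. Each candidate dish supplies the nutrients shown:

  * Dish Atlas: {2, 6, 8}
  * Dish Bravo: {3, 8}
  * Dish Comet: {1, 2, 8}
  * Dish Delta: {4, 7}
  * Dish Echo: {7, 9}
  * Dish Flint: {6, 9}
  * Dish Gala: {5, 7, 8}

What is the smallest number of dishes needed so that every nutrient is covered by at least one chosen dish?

5

Take {Bravo, Comet, Delta, Flint, Gala}. Their union is {1, 2, 3, 4, 5, 6, 7, 8, 9}, which is all 9 nutrients.
Only Bravo contains 3, so Bravo is forced; the remaining 7 nutrients need at least 4 more dishes (each remaining dish adds at most 2) — so at least 5 dishes are needed, and 5 is optimal.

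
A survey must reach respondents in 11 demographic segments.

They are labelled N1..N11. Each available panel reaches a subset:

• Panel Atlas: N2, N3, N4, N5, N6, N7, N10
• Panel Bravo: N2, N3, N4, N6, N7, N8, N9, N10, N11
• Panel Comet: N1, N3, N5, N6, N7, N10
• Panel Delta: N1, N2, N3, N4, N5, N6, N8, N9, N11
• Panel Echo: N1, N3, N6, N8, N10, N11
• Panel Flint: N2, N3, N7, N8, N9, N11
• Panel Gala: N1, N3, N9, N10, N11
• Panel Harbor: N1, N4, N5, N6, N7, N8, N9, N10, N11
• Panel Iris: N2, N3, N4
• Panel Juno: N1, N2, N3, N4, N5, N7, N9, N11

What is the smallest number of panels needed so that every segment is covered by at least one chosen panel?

2

Harbor and Iris together: Harbor ∪ Iris = {N1, N2, N3, N4, N5, N6, N7, N8, N9, N10, N11} — every segment is covered.
No single panel has all 11 segments (the largest, Bravo, has 9), so 2 is optimal.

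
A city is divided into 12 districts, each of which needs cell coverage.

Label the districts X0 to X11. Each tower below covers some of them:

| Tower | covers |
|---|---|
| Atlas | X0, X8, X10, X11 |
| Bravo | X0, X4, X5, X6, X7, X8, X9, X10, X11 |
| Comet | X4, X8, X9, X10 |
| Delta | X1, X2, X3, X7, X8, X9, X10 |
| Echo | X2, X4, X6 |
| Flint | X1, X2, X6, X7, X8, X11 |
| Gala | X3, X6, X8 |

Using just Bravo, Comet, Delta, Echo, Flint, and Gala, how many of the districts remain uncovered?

0

Union of Bravo, Comet, Delta, Echo, Flint, Gala = {X0, X1, X2, X3, X4, X5, X6, X7, X8, X9, X10, X11} — that's every district, so 0 are uncovered.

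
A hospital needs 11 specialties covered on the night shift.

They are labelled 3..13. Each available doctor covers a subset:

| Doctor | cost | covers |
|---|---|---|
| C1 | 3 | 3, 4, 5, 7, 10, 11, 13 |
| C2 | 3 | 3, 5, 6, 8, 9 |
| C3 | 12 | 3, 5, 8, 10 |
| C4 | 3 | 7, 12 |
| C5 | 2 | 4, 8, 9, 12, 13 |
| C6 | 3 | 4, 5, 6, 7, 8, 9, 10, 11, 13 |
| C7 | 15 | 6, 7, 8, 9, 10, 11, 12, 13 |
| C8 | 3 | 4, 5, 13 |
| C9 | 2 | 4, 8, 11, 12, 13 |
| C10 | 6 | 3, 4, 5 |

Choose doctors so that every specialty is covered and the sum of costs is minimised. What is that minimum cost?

C1, C6, C9 together cover every specialty (C1 ∪ C6 ∪ C9 = {3, 4, 5, 6, 7, 8, 9, 10, 11, 12, 13}); total cost 3 + 3 + 2 = 8.
No covering selection has total cost below 8.

8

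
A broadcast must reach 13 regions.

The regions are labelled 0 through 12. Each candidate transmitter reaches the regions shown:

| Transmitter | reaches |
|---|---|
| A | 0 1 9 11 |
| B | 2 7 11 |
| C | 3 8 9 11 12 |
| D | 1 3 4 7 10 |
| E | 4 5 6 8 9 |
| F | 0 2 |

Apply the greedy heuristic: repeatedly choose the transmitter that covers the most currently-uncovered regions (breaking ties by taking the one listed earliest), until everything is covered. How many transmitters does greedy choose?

4

Greedy: pick C (covers 5 new) → pick D (covers 4 new) → pick E (covers 2 new) → pick F (covers 2 new). Total picks: 4.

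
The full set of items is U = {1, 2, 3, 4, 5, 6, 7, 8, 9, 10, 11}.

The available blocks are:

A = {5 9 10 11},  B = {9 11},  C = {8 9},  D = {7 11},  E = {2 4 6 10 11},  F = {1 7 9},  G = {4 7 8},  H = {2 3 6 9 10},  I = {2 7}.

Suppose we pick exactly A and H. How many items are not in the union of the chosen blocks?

Union of A, H = {2, 3, 5, 6, 9, 10, 11}.
Not covered: 1, 4, 7, 8 — 4 items.

4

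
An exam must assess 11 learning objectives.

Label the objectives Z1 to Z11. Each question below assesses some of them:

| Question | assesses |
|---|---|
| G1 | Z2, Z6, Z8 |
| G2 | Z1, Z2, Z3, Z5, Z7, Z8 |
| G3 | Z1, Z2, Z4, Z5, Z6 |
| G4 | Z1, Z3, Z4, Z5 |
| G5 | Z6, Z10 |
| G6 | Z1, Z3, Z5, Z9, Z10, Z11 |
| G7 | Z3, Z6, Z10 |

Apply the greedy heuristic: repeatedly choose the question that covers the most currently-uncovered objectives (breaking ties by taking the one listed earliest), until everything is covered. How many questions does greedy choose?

Greedy: pick G2 (covers 6 new) → pick G6 (covers 3 new) → pick G3 (covers 2 new). Total picks: 3.

3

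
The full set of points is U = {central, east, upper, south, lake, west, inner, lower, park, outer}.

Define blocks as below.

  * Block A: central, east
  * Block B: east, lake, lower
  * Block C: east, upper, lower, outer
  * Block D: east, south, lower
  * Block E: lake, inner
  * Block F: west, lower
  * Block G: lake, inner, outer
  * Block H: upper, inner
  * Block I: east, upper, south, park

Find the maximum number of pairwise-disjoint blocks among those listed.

3

A, F, H are pairwise disjoint (A={central,east}; F={west,lower}; H={upper,inner}).
Every remaining block overlaps one of these, and no 4 of the listed blocks are pairwise disjoint, so 3 is the maximum.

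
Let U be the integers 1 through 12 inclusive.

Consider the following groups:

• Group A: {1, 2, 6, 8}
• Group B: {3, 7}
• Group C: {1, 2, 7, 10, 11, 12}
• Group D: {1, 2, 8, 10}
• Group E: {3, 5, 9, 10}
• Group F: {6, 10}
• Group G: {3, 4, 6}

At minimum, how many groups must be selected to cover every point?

4

A and C and E and G together: A ∪ C ∪ E ∪ G = {1, 2, 3, 4, 5, 6, 7, 8, 9, 10, 11, 12} — every point is covered.
No 3 of the 7 groups cover everything (all 35 combinations miss at least one point), so 4 is optimal.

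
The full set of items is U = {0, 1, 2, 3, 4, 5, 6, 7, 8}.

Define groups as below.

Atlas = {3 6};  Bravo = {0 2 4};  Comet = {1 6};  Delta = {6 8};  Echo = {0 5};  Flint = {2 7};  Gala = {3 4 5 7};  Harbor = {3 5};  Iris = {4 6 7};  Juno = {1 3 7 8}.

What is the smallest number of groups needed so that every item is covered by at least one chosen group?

Take {Atlas, Bravo, Harbor, Juno}. Their union is {0, 1, 2, 3, 4, 5, 6, 7, 8}, which is all 9 items.
No 3 of the 10 groups cover everything (all 120 combinations miss at least one item), so 4 is optimal.

4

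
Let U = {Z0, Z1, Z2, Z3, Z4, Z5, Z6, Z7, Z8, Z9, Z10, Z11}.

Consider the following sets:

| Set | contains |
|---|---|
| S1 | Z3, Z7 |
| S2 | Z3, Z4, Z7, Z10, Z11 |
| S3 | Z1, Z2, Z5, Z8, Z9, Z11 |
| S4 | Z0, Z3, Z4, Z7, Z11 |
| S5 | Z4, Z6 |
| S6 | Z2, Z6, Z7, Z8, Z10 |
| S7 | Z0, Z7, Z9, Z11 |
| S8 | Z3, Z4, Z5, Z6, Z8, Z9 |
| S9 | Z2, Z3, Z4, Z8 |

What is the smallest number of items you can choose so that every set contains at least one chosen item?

3

H = {Z4, Z7, Z11} meets every set (each contains at least one member of H), and |H| = 3.
The sets S1, S3, S5 are pairwise disjoint, so any hitting set needs a separate item for each — at least 3. Hence 3 is optimal.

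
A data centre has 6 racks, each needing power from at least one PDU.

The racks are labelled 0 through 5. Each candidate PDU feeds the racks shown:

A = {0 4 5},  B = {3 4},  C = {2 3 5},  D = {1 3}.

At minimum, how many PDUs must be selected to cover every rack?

3

A and C and D together: A ∪ C ∪ D = {0, 1, 2, 3, 4, 5} — every rack is covered.
Only A contains 0, so A is forced; the remaining 3 racks need at least 2 more PDUs (each remaining PDU adds at most 2) — so at least 3 PDUs are needed, and 3 is optimal.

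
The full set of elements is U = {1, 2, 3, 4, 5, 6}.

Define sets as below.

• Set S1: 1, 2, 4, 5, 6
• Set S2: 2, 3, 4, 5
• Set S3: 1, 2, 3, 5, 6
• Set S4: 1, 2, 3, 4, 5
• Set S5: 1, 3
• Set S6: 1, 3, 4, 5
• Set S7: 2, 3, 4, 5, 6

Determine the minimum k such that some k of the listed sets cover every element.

2

Take {S1, S3}. Their union is {1, 2, 3, 4, 5, 6}, which is all 6 elements.
No single set has all 6 elements (the largest, S1, has 5), so 2 is optimal.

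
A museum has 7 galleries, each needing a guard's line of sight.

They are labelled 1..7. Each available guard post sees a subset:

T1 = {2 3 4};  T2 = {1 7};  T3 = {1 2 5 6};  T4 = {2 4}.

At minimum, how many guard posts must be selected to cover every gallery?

Take {T1, T2, T3}. Their union is {1, 2, 3, 4, 5, 6, 7}, which is all 7 galleries.
Only T1 contains 3, so T1 is forced; the remaining 4 galleries need at least 2 more guard posts (each remaining guard post adds at most 3) — so at least 3 guard posts are needed, and 3 is optimal.

3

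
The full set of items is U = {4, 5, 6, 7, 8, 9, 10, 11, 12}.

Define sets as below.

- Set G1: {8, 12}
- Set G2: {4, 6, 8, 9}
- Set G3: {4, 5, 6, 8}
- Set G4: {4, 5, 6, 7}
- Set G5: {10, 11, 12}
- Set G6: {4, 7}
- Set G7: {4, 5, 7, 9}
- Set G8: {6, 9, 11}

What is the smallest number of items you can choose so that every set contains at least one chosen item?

3

The 3 items {4, 9, 12} hit every set.
The sets G1, G6, G8 are pairwise disjoint, so any hitting set needs a separate item for each — at least 3. Hence 3 is optimal.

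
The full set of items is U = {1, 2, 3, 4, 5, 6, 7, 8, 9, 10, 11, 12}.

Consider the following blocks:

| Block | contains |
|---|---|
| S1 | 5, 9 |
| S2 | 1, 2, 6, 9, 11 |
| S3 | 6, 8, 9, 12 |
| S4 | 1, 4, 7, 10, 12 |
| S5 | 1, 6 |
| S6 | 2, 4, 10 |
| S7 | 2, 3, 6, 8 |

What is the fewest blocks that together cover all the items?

Take {S1, S2, S4, S7}. Their union is {1, 2, 3, 4, 5, 6, 7, 8, 9, 10, 11, 12}, which is all 12 items.
No 3 of the 7 blocks cover everything (all 35 combinations miss at least one item), so 4 is optimal.

4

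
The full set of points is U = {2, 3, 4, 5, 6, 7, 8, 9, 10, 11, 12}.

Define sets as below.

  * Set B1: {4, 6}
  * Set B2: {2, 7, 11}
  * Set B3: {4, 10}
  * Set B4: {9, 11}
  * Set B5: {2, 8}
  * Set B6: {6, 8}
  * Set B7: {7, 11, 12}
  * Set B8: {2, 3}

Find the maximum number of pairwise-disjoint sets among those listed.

B3, B4, B6, B8 are pairwise disjoint (B3={4,10}; B4={9,11}; B6={6,8}; B8={2,3}).
Every remaining set overlaps one of these, and no 5 of the listed sets are pairwise disjoint, so 4 is the maximum.

4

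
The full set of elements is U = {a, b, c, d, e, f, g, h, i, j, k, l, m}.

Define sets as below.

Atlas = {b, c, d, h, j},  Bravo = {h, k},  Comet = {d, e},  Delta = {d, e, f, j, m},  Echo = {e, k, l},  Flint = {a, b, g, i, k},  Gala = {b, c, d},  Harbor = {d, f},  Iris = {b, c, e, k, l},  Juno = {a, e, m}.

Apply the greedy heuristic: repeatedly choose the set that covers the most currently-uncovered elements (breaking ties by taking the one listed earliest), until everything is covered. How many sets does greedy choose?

4

Greedy: pick Atlas (covers 5 new) → pick Flint (covers 4 new) → pick Delta (covers 3 new) → pick Echo (covers 1 new). Total picks: 4.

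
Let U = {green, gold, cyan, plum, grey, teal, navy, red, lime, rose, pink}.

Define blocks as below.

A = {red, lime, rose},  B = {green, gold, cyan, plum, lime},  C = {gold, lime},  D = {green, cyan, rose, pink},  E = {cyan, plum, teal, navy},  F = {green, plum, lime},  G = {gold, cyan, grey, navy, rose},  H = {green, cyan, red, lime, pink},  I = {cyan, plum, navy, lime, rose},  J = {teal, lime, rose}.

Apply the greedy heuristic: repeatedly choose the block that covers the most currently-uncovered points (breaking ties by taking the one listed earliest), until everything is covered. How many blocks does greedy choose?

4

Greedy: pick B (covers 5 new) → pick G (covers 3 new) → pick H (covers 2 new) → pick E (covers 1 new). Total picks: 4.
(The true minimum cover uses only 3 blocks, so greedy is not optimal here.)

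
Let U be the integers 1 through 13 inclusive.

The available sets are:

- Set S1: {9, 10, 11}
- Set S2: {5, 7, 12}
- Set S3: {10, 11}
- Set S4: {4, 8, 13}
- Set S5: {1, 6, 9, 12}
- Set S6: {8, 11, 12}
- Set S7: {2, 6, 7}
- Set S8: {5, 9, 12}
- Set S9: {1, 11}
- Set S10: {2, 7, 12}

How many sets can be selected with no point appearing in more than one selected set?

S3, S4, S7, S8 are pairwise disjoint (S3={10,11}; S4={4,8,13}; S7={2,6,7}; S8={5,9,12}).
Every remaining set overlaps one of these, and no 5 of the listed sets are pairwise disjoint, so 4 is the maximum.

4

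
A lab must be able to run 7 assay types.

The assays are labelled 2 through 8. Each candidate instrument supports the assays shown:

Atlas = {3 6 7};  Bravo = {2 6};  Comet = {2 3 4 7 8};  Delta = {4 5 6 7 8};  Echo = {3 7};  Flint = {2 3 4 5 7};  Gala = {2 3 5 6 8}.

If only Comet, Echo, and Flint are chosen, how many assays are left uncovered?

1

Union of Comet, Echo, Flint = {2, 3, 4, 5, 7, 8}.
Not covered: 6 — 1 assay.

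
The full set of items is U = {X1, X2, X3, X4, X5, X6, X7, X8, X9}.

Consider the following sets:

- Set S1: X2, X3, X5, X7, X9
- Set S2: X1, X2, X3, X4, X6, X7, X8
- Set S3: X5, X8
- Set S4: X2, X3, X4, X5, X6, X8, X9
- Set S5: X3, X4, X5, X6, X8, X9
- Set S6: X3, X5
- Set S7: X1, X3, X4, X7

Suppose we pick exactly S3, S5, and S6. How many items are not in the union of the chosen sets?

3

Union of S3, S5, S6 = {X3, X4, X5, X6, X8, X9}.
Not covered: X1, X2, X7 — 3 items.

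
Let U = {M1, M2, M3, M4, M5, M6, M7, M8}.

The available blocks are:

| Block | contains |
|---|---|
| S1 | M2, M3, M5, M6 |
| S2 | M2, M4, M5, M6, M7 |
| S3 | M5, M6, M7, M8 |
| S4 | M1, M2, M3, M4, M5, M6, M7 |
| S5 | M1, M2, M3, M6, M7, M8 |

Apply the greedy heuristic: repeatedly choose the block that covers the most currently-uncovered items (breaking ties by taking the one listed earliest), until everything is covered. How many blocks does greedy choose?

2

Greedy: pick S4 (covers 7 new) → pick S3 (covers 1 new). Total picks: 2.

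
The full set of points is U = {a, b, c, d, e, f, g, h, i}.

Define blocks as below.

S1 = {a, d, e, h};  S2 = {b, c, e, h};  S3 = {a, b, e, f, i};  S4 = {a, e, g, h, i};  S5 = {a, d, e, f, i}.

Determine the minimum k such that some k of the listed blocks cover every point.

Take {S2, S4, S5}. Their union is {a, b, c, d, e, f, g, h, i}, which is all 9 points.
Only S2 contains c, so S2 is forced; the remaining 5 points need at least 2 more blocks (each remaining block adds at most 4) — so at least 3 blocks are needed, and 3 is optimal.

3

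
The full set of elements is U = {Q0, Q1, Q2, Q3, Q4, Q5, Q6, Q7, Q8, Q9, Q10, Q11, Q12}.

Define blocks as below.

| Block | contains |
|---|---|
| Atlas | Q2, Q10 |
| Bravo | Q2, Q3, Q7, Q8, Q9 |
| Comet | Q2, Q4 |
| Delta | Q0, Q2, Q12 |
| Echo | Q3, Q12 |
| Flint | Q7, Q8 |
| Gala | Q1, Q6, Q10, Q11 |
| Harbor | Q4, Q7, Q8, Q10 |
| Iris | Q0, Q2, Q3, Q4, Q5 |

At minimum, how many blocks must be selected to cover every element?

Bravo, Delta, Gala, and Iris cover everything between them: the union {Q0, Q1, Q2, Q3, Q4, Q5, Q6, Q7, Q8, Q9, Q10, Q11, Q12} is all of U.
No 3 of the 9 blocks cover everything (all 84 combinations miss at least one element), so 4 is optimal.

4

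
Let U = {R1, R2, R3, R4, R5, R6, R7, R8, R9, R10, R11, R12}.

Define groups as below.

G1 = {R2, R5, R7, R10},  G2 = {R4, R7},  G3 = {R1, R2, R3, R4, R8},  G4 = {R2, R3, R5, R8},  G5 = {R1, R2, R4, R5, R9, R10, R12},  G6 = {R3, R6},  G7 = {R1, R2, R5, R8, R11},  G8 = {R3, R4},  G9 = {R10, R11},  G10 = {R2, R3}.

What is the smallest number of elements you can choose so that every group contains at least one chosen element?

Take H = {R2, R3, R4, R11}. Each listed group contains at least one of these, so H is a hitting set of size 4.
No choice of 3 elements meets every group, so 4 is the minimum.

4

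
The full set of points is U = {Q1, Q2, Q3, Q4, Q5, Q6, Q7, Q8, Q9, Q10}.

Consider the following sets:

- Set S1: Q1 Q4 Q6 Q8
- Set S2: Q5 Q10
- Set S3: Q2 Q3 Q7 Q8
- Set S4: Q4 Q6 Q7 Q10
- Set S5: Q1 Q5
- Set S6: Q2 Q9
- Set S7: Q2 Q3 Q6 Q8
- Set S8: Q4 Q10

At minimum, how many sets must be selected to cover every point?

S1, S2, S3, and S6 cover everything between them: the union {Q1, Q2, Q3, Q4, Q5, Q6, Q7, Q8, Q9, Q10} is all of U.
No 3 of the 8 sets cover everything (all 56 combinations miss at least one point), so 4 is optimal.

4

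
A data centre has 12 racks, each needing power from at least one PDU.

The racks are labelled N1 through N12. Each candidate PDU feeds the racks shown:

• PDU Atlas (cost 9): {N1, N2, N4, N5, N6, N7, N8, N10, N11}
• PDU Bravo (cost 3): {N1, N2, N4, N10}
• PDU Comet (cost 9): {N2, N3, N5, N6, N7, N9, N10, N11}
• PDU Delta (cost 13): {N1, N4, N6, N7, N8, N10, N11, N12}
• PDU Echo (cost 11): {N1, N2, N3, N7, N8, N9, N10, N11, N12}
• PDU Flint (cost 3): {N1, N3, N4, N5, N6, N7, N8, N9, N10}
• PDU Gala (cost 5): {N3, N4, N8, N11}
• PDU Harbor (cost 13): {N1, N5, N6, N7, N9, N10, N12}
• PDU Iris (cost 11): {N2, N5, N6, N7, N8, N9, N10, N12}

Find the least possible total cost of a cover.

14

Echo, Flint together cover every rack (Echo ∪ Flint = {N1, N2, N3, N4, N5, N6, N7, N8, N9, N10, N11, N12}); total cost 11 + 3 = 14.
The greedy pick Flint, Bravo, Gala, Echo costs 22; no covering selection beats 14.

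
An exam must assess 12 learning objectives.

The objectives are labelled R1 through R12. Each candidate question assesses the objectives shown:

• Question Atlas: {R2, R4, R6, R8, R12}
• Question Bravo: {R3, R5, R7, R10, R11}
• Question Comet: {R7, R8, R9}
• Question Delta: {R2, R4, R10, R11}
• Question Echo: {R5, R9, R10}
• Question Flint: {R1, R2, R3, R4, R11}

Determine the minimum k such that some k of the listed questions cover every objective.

Take {Atlas, Bravo, Echo, Flint}. Their union is {R1, R2, R3, R4, R5, R6, R7, R8, R9, R10, R11, R12}, which is all 12 objectives.
Only Flint contains R1, so Flint is forced; the remaining 7 objectives need at least 3 more questions (each remaining question adds at most 3) — so at least 4 questions are needed, and 4 is optimal.

4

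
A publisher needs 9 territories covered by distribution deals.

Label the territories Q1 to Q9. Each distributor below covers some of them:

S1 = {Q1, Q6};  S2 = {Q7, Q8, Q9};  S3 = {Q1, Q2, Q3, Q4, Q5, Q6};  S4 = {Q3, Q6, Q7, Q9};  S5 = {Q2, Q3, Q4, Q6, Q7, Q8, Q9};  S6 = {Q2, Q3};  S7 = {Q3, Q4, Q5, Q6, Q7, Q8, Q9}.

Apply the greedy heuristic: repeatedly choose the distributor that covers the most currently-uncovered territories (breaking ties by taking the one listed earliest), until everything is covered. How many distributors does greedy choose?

Greedy: pick S5 (covers 7 new) → pick S3 (covers 2 new). Total picks: 2.

2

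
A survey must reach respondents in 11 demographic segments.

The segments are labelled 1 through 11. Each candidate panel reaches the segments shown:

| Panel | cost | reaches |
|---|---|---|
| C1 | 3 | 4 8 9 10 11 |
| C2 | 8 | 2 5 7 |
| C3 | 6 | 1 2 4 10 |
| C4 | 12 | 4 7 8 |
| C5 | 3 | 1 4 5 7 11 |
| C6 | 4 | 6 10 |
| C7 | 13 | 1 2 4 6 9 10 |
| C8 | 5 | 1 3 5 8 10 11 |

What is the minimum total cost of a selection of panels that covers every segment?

20

C1, C2, C6, C8 together cover every segment (C1 ∪ C2 ∪ C6 ∪ C8 = {1, 2, 3, 4, 5, 6, 7, 8, 9, 10, 11}); total cost 3 + 8 + 4 + 5 = 20.
The greedy pick C1, C5, C6, C8, C3 costs 21; no covering selection beats 20.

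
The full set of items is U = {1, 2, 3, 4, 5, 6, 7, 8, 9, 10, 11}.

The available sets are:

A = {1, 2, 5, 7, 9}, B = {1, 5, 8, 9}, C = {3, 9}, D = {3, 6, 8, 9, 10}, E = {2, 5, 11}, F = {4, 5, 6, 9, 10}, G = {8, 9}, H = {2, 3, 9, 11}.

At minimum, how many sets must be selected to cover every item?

A and B and F and H together: A ∪ B ∪ F ∪ H = {1, 2, 3, 4, 5, 6, 7, 8, 9, 10, 11} — every item is covered.
No 3 of the 8 sets cover everything (all 56 combinations miss at least one item), so 4 is optimal.

4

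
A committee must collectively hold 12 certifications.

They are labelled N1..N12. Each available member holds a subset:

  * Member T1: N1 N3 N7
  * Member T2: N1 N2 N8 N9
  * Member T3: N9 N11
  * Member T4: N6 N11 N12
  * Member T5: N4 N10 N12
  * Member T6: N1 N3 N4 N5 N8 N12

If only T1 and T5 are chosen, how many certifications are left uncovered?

6

Union of T1, T5 = {N1, N3, N4, N7, N10, N12}.
Not covered: N2, N5, N6, N8, N9, N11 — 6 certifications.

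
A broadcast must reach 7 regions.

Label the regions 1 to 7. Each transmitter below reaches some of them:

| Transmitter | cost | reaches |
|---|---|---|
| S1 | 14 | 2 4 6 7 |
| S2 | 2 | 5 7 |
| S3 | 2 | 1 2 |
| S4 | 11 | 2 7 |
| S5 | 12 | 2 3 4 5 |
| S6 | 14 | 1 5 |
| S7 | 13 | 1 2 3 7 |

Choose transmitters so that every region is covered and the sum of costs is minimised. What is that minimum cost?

28

S1, S3, S5 together cover every region (S1 ∪ S3 ∪ S5 = {1, 2, 3, 4, 5, 6, 7}); total cost 14 + 2 + 12 = 28.
The greedy pick S2, S3, S5, S1 costs 30; no covering selection beats 28.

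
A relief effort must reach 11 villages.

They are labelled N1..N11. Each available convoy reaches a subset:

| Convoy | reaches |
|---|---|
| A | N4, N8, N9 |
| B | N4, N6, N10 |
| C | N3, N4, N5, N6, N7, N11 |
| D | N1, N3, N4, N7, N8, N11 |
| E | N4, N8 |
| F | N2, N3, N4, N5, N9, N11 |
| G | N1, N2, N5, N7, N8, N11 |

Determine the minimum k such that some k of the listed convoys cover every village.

Take {B, D, F}. Their union is {N1, N2, N3, N4, N5, N6, N7, N8, N9, N10, N11}, which is all 11 villages.
Only B contains N10, so B is forced; the remaining 8 villages need at least 2 more convoys (each remaining convoy adds at most 6) — so at least 3 convoys are needed, and 3 is optimal.

3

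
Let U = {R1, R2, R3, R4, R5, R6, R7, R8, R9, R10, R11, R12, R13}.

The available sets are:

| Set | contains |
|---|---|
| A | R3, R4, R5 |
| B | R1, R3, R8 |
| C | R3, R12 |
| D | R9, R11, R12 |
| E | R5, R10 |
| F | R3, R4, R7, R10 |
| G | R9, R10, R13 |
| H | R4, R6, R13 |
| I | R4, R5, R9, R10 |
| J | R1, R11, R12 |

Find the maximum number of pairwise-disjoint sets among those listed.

4

B, D, E, H are pairwise disjoint (B={R1,R3,R8}; D={R9,R11,R12}; E={R5,R10}; H={R4,R6,R13}).
Every remaining set overlaps one of these, and no 5 of the listed sets are pairwise disjoint, so 4 is the maximum.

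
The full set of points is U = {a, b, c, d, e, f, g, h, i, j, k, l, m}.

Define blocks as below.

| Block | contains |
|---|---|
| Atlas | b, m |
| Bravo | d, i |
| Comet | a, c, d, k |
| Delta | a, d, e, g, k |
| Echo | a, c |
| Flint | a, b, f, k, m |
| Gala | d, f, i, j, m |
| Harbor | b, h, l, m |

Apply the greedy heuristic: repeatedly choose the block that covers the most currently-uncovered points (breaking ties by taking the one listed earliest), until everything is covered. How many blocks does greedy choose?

Greedy: pick Delta (covers 5 new) → pick Gala (covers 4 new) → pick Harbor (covers 3 new) → pick Comet (covers 1 new). Total picks: 4.

4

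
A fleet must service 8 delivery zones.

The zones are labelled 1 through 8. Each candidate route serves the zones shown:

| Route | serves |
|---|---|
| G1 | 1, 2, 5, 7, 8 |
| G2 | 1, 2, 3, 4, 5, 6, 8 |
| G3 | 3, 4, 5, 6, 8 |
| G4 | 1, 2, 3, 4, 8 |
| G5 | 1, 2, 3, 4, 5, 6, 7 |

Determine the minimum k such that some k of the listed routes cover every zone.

G1 and G5 together: G1 ∪ G5 = {1, 2, 3, 4, 5, 6, 7, 8} — every zone is covered.
No single route has all 8 zones (the largest, G2, has 7), so 2 is optimal.

2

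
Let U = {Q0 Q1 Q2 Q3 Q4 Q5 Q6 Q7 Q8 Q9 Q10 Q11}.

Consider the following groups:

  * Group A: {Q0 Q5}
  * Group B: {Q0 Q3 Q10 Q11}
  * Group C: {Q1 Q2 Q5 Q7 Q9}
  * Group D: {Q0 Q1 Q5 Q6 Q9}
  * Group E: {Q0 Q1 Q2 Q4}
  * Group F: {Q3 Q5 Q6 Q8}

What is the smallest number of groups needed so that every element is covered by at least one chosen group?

4

B and C and E and F together: B ∪ C ∪ E ∪ F = {Q0, Q1, Q2, Q3, Q4, Q5, Q6, Q7, Q8, Q9, Q10, Q11} — every element is covered.
No 3 of the 6 groups cover everything (all 20 combinations miss at least one element), so 4 is optimal.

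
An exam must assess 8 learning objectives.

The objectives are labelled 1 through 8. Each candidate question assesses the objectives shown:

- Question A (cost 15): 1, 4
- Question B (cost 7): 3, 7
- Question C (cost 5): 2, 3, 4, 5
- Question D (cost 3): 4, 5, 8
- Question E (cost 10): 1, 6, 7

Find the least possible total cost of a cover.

C, D, E together cover every objective (C ∪ D ∪ E = {1, 2, 3, 4, 5, 6, 7, 8}); total cost 5 + 3 + 10 = 18.
No covering selection has total cost below 18.

18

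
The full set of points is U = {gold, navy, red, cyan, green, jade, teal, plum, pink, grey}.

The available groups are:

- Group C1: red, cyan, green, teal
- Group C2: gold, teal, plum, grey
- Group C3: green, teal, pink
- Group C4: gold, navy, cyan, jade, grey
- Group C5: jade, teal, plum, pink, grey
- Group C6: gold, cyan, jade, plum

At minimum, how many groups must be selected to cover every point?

C1 and C4 and C5 together: C1 ∪ C4 ∪ C5 = {gold, navy, red, cyan, green, jade, teal, plum, pink, grey} — every point is covered.
Only C4 contains navy, so C4 is forced; the remaining 5 points need at least 2 more groups (each remaining group adds at most 3) — so at least 3 groups are needed, and 3 is optimal.

3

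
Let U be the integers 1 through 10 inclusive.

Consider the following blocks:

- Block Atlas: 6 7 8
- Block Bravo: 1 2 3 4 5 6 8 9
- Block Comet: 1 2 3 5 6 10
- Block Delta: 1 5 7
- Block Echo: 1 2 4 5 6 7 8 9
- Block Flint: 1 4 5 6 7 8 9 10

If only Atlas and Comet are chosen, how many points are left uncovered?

2

Union of Atlas, Comet = {1, 2, 3, 5, 6, 7, 8, 10}.
Not covered: 4, 9 — 2 points.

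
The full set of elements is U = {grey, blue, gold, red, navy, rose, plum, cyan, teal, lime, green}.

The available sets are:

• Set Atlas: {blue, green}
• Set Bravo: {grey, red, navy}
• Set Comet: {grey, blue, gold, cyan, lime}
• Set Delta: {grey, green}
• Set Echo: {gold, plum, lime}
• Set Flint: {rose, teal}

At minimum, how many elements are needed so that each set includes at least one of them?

4

Take H = {grey, blue, rose, lime}. Each listed set contains at least one of these, so H is a hitting set of size 4.
The sets Atlas, Bravo, Echo, Flint are pairwise disjoint, so any hitting set needs a separate element for each — at least 4. Hence 4 is optimal.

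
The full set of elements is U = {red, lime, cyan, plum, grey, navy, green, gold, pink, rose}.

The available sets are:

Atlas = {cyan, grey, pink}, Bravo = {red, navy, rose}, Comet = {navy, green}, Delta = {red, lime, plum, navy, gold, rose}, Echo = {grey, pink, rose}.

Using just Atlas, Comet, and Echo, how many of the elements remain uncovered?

4

Union of Atlas, Comet, Echo = {cyan, grey, navy, green, pink, rose}.
Not covered: red, lime, plum, gold — 4 elements.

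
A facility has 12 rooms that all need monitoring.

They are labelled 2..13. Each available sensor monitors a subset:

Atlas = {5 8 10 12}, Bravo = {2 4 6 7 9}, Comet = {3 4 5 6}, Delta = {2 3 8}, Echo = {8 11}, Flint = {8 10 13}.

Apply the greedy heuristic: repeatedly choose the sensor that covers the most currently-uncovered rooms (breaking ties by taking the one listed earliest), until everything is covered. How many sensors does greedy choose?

5

Greedy: pick Bravo (covers 5 new) → pick Atlas (covers 4 new) → pick Comet (covers 1 new) → pick Echo (covers 1 new) → pick Flint (covers 1 new). Total picks: 5.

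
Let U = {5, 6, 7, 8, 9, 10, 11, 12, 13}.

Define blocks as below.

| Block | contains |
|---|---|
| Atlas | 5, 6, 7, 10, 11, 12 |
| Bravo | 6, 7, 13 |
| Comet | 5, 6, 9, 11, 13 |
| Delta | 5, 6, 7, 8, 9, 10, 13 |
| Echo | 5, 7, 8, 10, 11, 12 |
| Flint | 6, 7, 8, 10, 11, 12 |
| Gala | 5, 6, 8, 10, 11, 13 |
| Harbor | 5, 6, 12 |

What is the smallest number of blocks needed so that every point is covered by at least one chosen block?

Comet and Echo together: Comet ∪ Echo = {5, 6, 7, 8, 9, 10, 11, 12, 13} — every point is covered.
No single block has all 9 points (the largest, Delta, has 7), so 2 is optimal.

2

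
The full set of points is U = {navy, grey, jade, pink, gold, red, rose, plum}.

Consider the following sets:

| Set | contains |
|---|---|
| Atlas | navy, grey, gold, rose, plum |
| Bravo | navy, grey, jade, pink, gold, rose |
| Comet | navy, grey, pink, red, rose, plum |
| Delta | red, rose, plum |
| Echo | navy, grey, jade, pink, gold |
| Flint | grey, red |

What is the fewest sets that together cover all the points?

Take {Bravo, Comet}. Their union is {navy, grey, jade, pink, gold, red, rose, plum}, which is all 8 points.
No single set has all 8 points (the largest, Bravo, has 6), so 2 is optimal.

2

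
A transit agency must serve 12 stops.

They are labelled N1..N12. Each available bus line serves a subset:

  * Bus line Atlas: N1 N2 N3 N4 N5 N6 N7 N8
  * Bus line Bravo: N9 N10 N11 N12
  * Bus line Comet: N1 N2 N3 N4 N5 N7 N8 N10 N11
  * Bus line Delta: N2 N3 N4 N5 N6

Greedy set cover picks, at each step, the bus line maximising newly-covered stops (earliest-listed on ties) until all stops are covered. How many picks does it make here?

Greedy: pick Comet (covers 9 new) → pick Bravo (covers 2 new) → pick Atlas (covers 1 new). Total picks: 3.
(The true minimum cover uses only 2 bus lines, so greedy is not optimal here.)

3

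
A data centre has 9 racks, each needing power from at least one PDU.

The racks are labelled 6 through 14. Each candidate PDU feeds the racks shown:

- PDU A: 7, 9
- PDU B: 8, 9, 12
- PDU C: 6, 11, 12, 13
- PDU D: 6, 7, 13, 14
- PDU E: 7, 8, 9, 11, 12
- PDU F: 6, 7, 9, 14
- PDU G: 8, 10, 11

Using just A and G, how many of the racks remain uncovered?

Union of A, G = {7, 8, 9, 10, 11}.
Not covered: 6, 12, 13, 14 — 4 racks.

4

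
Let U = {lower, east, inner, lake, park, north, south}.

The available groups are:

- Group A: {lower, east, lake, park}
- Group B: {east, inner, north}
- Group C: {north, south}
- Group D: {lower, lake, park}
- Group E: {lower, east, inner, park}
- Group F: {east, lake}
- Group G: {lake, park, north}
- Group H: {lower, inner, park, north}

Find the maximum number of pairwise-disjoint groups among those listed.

2

C, F are pairwise disjoint (C={north,south}; F={east,lake}).
Every remaining group overlaps one of these, and no 3 of the listed groups are pairwise disjoint, so 2 is the maximum.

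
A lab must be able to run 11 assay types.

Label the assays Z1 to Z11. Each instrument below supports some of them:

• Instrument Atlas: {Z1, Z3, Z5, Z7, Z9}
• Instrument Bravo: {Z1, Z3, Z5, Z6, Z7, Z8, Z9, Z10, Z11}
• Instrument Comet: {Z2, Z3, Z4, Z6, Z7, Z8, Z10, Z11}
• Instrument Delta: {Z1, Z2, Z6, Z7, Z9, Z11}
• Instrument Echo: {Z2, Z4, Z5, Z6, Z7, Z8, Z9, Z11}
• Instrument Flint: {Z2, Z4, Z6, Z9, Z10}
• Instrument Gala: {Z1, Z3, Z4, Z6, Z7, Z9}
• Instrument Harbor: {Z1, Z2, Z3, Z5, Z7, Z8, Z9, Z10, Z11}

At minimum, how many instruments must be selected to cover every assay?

Take {Gala, Harbor}. Their union is {Z1, Z2, Z3, Z4, Z5, Z6, Z7, Z8, Z9, Z10, Z11}, which is all 11 assays.
No single instrument has all 11 assays (the largest, Bravo, has 9), so 2 is optimal.

2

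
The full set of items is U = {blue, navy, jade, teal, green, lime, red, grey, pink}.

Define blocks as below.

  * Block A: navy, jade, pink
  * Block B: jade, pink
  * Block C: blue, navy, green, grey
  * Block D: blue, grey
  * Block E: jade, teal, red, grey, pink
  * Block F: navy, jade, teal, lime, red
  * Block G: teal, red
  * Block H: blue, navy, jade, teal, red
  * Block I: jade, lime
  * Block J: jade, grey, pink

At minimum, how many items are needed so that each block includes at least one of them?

T = {blue, jade, teal} meets every block (each contains at least one member of T), and |T| = 3.
The blocks A, D, G are pairwise disjoint, so any hitting set needs a separate item for each — at least 3. Hence 3 is optimal.

3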